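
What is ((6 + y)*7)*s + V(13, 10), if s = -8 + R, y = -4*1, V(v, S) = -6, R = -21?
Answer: -412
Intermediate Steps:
y = -4
s = -29 (s = -8 - 21 = -29)
((6 + y)*7)*s + V(13, 10) = ((6 - 4)*7)*(-29) - 6 = (2*7)*(-29) - 6 = 14*(-29) - 6 = -406 - 6 = -412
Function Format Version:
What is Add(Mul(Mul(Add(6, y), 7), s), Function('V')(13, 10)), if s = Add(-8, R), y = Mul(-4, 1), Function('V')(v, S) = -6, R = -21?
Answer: -412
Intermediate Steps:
y = -4
s = -29 (s = Add(-8, -21) = -29)
Add(Mul(Mul(Add(6, y), 7), s), Function('V')(13, 10)) = Add(Mul(Mul(Add(6, -4), 7), -29), -6) = Add(Mul(Mul(2, 7), -29), -6) = Add(Mul(14, -29), -6) = Add(-406, -6) = -412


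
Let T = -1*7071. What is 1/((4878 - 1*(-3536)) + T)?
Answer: 1/1343 ≈ 0.00074460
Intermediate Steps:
T = -7071
1/((4878 - 1*(-3536)) + T) = 1/((4878 - 1*(-3536)) - 7071) = 1/((4878 + 3536) - 7071) = 1/(8414 - 7071) = 1/1343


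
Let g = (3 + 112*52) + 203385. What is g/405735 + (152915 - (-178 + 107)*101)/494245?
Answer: 6734179126/8021299803 ≈ 0.83954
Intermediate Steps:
g = 209212 (g = (3 + 5824) + 203385 = 5827 + 203385 = 209212)
g/405735 + (152915 - (-178 + 107)*101)/494245 = 209212/405735 + (152915 - (-178 + 107)*101)/494245 = 209212*(1/405735) + (152915 - (-71)*101)*(1/494245) = 209212/405735 + (152915 - 1*(-7171))*(1/494245) = 209212/405735 + (152915 + 7171)*(1/494245) = 209212/405735 + 160086*(1/494245) = 209212/405735 + 160086/494245 = 6734179126/8021299803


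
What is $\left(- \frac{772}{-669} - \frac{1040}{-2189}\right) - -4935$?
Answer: $\frac{7229402003}{1464441} \approx 4936.6$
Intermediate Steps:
$\left(- \frac{772}{-669} - \frac{1040}{-2189}\right) - -4935 = \left(\left(-772\right) \left(- \frac{1}{669}\right) - - \frac{1040}{2189}\right) + 4935 = \left(\frac{772}{669} + \frac{1040}{2189}\right) + 4935 = \frac{2385668}{1464441} + 4935 = \frac{7229402003}{1464441}$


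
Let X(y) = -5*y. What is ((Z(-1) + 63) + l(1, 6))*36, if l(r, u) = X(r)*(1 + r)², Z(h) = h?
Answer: 1512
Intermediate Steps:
l(r, u) = -5*r*(1 + r)² (l(r, u) = (-5*r)*(1 + r)² = -5*r*(1 + r)²)
((Z(-1) + 63) + l(1, 6))*36 = ((-1 + 63) - 5*1*(1 + 1)²)*36 = (62 - 5*1*2²)*36 = (62 - 5*1*4)*36 = (62 - 20)*36 = 42*36 = 1512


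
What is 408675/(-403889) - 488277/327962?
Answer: -331239579603/132460244218 ≈ -2.5007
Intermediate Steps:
408675/(-403889) - 488277/327962 = 408675*(-1/403889) - 488277*1/327962 = -408675/403889 - 488277/327962 = -331239579603/132460244218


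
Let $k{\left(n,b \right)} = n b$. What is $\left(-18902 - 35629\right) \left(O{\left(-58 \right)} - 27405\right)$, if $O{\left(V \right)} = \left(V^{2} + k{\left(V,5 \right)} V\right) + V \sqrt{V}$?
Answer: $393768351 + 3162798 i \sqrt{58} \approx 3.9377 \cdot 10^{8} + 2.4087 \cdot 10^{7} i$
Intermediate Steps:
$k{\left(n,b \right)} = b n$
$O{\left(V \right)} = V^{\frac{3}{2}} + 6 V^{2}$ ($O{\left(V \right)} = \left(V^{2} + 5 V V\right) + V \sqrt{V} = \left(V^{2} + 5 V^{2}\right) + V^{\frac{3}{2}} = 6 V^{2} + V^{\frac{3}{2}} = V^{\frac{3}{2}} + 6 V^{2}$)
$\left(-18902 - 35629\right) \left(O{\left(-58 \right)} - 27405\right) = \left(-18902 - 35629\right) \left(\left(\left(-58\right)^{\frac{3}{2}} + 6 \left(-58\right)^{2}\right) - 27405\right) = - 54531 \left(\left(- 58 i \sqrt{58} + 6 \cdot 3364\right) - 27405\right) = - 54531 \left(\left(- 58 i \sqrt{58} + 20184\right) - 27405\right) = - 54531 \left(\left(20184 - 58 i \sqrt{58}\right) - 27405\right) = - 54531 \left(-7221 - 58 i \sqrt{58}\right) = 393768351 + 3162798 i \sqrt{58}$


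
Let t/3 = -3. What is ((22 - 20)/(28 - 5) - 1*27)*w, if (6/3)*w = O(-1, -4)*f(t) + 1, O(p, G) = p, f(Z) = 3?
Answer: 619/23 ≈ 26.913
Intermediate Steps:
t = -9 (t = 3*(-3) = -9)
w = -1 (w = (-1*3 + 1)/2 = (-3 + 1)/2 = (1/2)*(-2) = -1)
((22 - 20)/(28 - 5) - 1*27)*w = ((22 - 20)/(28 - 5) - 1*27)*(-1) = (2/23 - 27)*(-1) = -619/23*(-1) = 619/23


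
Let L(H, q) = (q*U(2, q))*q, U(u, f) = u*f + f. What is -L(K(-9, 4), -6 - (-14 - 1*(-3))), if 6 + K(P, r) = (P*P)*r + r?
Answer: -375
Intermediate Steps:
K(P, r) = -6 + r + r*P² (K(P, r) = -6 + ((P*P)*r + r) = -6 + (P²*r + r) = -6 + (r*P² + r) = -6 + (r + r*P²) = -6 + r + r*P²)
U(u, f) = f + f*u (U(u, f) = f*u + f = f + f*u)
L(H, q) = 3*q³ (L(H, q) = (q*(q*(1 + 2)))*q = (q*(q*3))*q = (q*(3*q))*q = (3*q²)*q = 3*q³)
-L(K(-9, 4), -6 - (-14 - 1*(-3))) = -3*(-6 - (-14 - 1*(-3)))³ = -3*(-6 - (-14 + 3))³ = -3*(-6 - 1*(-11))³ = -3*(-6 + 11)³ = -3*5³ = -3*125 = -1*375 = -375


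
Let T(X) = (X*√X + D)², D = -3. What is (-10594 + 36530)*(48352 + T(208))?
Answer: 234650072528 - 129472512*√13 ≈ 2.3418e+11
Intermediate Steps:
T(X) = (-3 + X^(3/2))² (T(X) = (X*√X - 3)² = (X^(3/2) - 3)² = (-3 + X^(3/2))²)
(-10594 + 36530)*(48352 + T(208)) = (-10594 + 36530)*(48352 + (-3 + 208^(3/2))²) = 25936*(48352 + (-3 + 832*√13)²) = 1254057472 + 25936*(-3 + 832*√13)²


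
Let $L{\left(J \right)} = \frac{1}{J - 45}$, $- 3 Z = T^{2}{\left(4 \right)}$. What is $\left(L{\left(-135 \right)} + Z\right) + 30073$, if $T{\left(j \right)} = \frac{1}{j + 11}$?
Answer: $\frac{81197081}{2700} \approx 30073.0$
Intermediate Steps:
$T{\left(j \right)} = \frac{1}{11 + j}$
$Z = - \frac{1}{675}$ ($Z = - \frac{\left(\frac{1}{11 + 4}\right)^{2}}{3} = - \frac{\left(\frac{1}{15}\right)^{2}}{3} = - \frac{1}{3 \cdot 225} = \left(- \frac{1}{3}\right) \frac{1}{225} = - \frac{1}{675} \approx -0.0014815$)
$L{\left(J \right)} = \frac{1}{-45 + J}$
$\left(L{\left(-135 \right)} + Z\right) + 30073 = \left(\frac{1}{-45 - 135} - \frac{1}{675}\right) + 30073 = \left(\frac{1}{-180} - \frac{1}{675}\right) + 30073 = \left(- \frac{1}{180} - \frac{1}{675}\right) + 30073 = - \frac{19}{2700} + 30073 = \frac{81197081}{2700}$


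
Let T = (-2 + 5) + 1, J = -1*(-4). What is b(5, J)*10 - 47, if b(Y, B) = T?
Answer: -7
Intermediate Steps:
J = 4
T = 4 (T = 3 + 1 = 4)
b(Y, B) = 4
b(5, J)*10 - 47 = 4*10 - 47 = 40 - 47 = -7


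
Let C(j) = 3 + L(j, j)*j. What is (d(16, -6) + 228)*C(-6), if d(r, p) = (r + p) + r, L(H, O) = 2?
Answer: -2286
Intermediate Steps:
d(r, p) = p + 2*r (d(r, p) = (p + r) + r = p + 2*r)
C(j) = 3 + 2*j
(d(16, -6) + 228)*C(-6) = ((-6 + 2*16) + 228)*(3 + 2*(-6)) = ((-6 + 32) + 228)*(3 - 12) = (26 + 228)*(-9) = 254*(-9) = -2286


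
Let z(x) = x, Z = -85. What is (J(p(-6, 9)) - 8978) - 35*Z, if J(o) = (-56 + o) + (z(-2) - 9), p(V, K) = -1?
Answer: -6071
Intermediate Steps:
J(o) = -67 + o (J(o) = (-56 + o) + (-2 - 9) = (-56 + o) - 11 = -67 + o)
(J(p(-6, 9)) - 8978) - 35*Z = ((-67 - 1) - 8978) - 35*(-85) = (-68 - 8978) + 2975 = -9046 + 2975 = -6071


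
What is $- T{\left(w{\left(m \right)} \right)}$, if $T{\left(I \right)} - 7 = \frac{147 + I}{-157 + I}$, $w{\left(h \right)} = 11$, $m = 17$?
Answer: $- \frac{432}{73} \approx -5.9178$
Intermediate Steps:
$T{\left(I \right)} = 7 + \frac{147 + I}{-157 + I}$
$- T{\left(w{\left(m \right)} \right)} = - \frac{8 \left(-119 + 11\right)}{-157 + 11} = - \frac{8 \left(-108\right)}{-146} = - \frac{8 \left(-1\right) \left(-108\right)}{146} = \left(-1\right) \frac{432}{73} = - \frac{432}{73}$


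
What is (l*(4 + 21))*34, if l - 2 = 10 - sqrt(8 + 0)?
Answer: 10200 - 1700*sqrt(2) ≈ 7795.8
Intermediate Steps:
l = 12 - 2*sqrt(2) (l = 2 + (10 - sqrt(8 + 0)) = 2 + (10 - sqrt(8)) = 2 + (10 - 2*sqrt(2)) = 12 - 2*sqrt(2) ≈ 9.1716)
(l*(4 + 21))*34 = ((12 - 2*sqrt(2))*(4 + 21))*34 = ((12 - 2*sqrt(2))*25)*34 = (300 - 50*sqrt(2))*34 = 10200 - 1700*sqrt(2)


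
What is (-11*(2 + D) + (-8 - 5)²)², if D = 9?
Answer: 2304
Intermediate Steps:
(-11*(2 + D) + (-8 - 5)²)² = (-11*(2 + 9) + (-8 - 5)²)² = (-11*11 + (-13)²)² = (-121 + 169)² = 48² = 2304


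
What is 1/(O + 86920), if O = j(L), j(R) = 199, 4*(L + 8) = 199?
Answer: 1/87119 ≈ 1.1479e-5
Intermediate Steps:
L = 167/4 (L = -8 + (¼)*199 = -8 + 199/4 = 167/4 ≈ 41.750)
O = 199
1/(O + 86920) = 1/(199 + 86920) = 1/87119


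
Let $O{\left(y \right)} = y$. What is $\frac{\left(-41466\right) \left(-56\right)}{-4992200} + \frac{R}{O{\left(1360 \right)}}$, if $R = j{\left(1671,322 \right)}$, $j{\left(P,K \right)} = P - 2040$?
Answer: $- \frac{125004309}{169734800} \approx -0.73647$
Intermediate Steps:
$j{\left(P,K \right)} = -2040 + P$
$R = -369$ ($R = -2040 + 1671 = -369$)
$\frac{\left(-41466\right) \left(-56\right)}{-4992200} + \frac{R}{O{\left(1360 \right)}} = \frac{\left(-41466\right) \left(-56\right)}{-4992200} - \frac{369}{1360} = 2322096 \left(- \frac{1}{4992200}\right) - \frac{369}{1360} = - \frac{290262}{624025} - \frac{369}{1360} = - \frac{125004309}{169734800}$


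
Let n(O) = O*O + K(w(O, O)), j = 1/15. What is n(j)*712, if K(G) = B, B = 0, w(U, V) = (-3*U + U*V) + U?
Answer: 712/225 ≈ 3.1644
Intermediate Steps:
w(U, V) = -2*U + U*V
K(G) = 0
j = 1/15 ≈ 0.066667
n(O) = O² (n(O) = O*O + 0 = O² + 0 = O²)
n(j)*712 = (1/15)²*712 = (1/225)*712 = 712/225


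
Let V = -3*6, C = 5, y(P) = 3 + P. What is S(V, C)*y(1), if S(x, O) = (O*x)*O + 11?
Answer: -1756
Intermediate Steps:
V = -18
S(x, O) = 11 + x*O**2 (S(x, O) = x*O**2 + 11 = 11 + x*O**2)
S(V, C)*y(1) = (11 - 18*5**2)*(3 + 1) = (11 - 18*25)*4 = (11 - 450)*4 = -439*4 = -1756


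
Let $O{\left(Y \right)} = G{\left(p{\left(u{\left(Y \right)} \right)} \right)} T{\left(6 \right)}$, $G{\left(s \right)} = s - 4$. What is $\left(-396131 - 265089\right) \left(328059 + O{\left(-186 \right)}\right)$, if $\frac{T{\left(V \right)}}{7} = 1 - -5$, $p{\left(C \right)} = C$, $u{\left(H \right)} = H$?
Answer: $-211642636380$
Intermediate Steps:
$T{\left(V \right)} = 42$ ($T{\left(V \right)} = 7 \left(1 - -5\right) = 7 \left(1 + 5\right) = 7 \cdot 6 = 42$)
$G{\left(s \right)} = -4 + s$
$O{\left(Y \right)} = -168 + 42 Y$ ($O{\left(Y \right)} = \left(-4 + Y\right) 42 = -168 + 42 Y$)
$\left(-396131 - 265089\right) \left(328059 + O{\left(-186 \right)}\right) = \left(-396131 - 265089\right) \left(328059 + \left(-168 + 42 \left(-186\right)\right)\right) = - 661220 \left(328059 - 7980\right) = \left(-661220\right) 320079 = -211642636380$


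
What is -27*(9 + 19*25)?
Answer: -13068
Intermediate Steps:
-27*(9 + 19*25) = -27*(9 + 475) = -27*484 = -13068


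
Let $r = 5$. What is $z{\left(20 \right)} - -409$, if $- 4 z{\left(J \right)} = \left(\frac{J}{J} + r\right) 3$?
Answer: $\frac{809}{2} \approx 404.5$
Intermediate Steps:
$z{\left(J \right)} = - \frac{9}{2}$ ($z{\left(J \right)} = - \frac{\left(\frac{J}{J} + 5\right) 3}{4} = - \frac{\left(1 + 5\right) 3}{4} = - \frac{6 \cdot 3}{4} = \left(- \frac{1}{4}\right) 18 = - \frac{9}{2}$)
$z{\left(20 \right)} - -409 = - \frac{9}{2} - -409 = - \frac{9}{2} + 409 = \frac{809}{2}$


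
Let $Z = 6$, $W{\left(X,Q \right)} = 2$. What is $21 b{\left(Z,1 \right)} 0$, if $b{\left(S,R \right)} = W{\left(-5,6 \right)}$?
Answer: $0$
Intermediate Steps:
$b{\left(S,R \right)} = 2$
$21 b{\left(Z,1 \right)} 0 = 21 \cdot 2 \cdot 0 = 42 \cdot 0 = 0$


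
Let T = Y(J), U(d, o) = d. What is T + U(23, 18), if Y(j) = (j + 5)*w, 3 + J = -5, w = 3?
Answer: 14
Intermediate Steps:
J = -8 (J = -3 - 5 = -8)
Y(j) = 15 + 3*j (Y(j) = (j + 5)*3 = (5 + j)*3 = 15 + 3*j)
T = -9 (T = 15 + 3*(-8) = 15 - 24 = -9)
T + U(23, 18) = -9 + 23 = 14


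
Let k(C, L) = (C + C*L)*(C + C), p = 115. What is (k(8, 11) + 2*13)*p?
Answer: 179630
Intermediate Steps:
k(C, L) = 2*C*(C + C*L) (k(C, L) = (C + C*L)*(2*C) = 2*C*(C + C*L))
(k(8, 11) + 2*13)*p = (2*8²*(1 + 11) + 2*13)*115 = (2*64*12 + 26)*115 = (1536 + 26)*115 = 1562*115 = 179630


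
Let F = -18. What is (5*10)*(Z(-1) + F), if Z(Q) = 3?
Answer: -750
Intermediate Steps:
(5*10)*(Z(-1) + F) = (5*10)*(3 - 18) = 50*(-15) = -750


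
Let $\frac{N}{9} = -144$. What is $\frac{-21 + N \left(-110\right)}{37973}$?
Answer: $\frac{142539}{37973} \approx 3.7537$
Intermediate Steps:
$N = -1296$ ($N = 9 \left(-144\right) = -1296$)
$\frac{-21 + N \left(-110\right)}{37973} = \frac{-21 - -142560}{37973} = \left(-21 + 142560\right) \frac{1}{37973} = 142539 \cdot \frac{1}{37973} = \frac{142539}{37973}$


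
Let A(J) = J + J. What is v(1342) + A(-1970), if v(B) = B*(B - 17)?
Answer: 1774210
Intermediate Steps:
v(B) = B*(-17 + B)
A(J) = 2*J
v(1342) + A(-1970) = 1342*(-17 + 1342) + 2*(-1970) = 1342*1325 - 3940 = 1778150 - 3940 = 1774210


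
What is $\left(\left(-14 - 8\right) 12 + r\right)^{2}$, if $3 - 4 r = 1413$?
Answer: $\frac{1520289}{4} \approx 3.8007 \cdot 10^{5}$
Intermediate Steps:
$r = - \frac{705}{2}$ ($r = \frac{3}{4} - \frac{1413}{4} = - \frac{705}{2} \approx -352.5$)
$\left(\left(-14 - 8\right) 12 + r\right)^{2} = \left(\left(-14 - 8\right) 12 - \frac{705}{2}\right)^{2} = \left(\left(-22\right) 12 - \frac{705}{2}\right)^{2} = \left(-264 - \frac{705}{2}\right)^{2} = \left(- \frac{1233}{2}\right)^{2} = \frac{1520289}{4}$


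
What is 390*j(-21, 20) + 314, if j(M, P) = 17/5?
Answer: 1640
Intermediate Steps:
j(M, P) = 17/5 (j(M, P) = 17*(⅕) = 17/5)
390*j(-21, 20) + 314 = 390*(17/5) + 314 = 1326 + 314 = 1640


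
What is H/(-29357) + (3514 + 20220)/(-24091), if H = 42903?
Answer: -1730335211/707239487 ≈ -2.4466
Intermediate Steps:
H/(-29357) + (3514 + 20220)/(-24091) = 42903/(-29357) + (3514 + 20220)/(-24091) = 42903*(-1/29357) + 23734*(-1/24091) = -42903/29357 - 23734/24091 = -1730335211/707239487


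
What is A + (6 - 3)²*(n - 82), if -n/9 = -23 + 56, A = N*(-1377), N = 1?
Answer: -4788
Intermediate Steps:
A = -1377 (A = 1*(-1377) = -1377)
n = -297 (n = -9*(-23 + 56) = -9*33 = -297)
A + (6 - 3)²*(n - 82) = -1377 + (6 - 3)²*(-297 - 82) = -1377 + 3²*(-379) = -1377 + 9*(-379) = -1377 - 3411 = -4788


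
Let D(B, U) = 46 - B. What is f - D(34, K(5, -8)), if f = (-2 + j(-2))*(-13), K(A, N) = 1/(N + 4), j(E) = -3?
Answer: 53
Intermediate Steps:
K(A, N) = 1/(4 + N)
f = 65 (f = (-2 - 3)*(-13) = -5*(-13) = 65)
f - D(34, K(5, -8)) = 65 - (46 - 1*34) = 65 - (46 - 34) = 65 - 1*12 = 65 - 12 = 53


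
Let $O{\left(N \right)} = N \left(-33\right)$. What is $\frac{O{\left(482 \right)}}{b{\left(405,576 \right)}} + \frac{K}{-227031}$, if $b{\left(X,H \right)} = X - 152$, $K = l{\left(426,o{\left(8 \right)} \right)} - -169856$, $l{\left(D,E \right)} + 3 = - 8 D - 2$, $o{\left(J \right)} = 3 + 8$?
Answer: $- \frac{110705005}{1740571} \approx -63.603$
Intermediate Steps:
$o{\left(J \right)} = 11$
$O{\left(N \right)} = - 33 N$
$l{\left(D,E \right)} = -5 - 8 D$ ($l{\left(D,E \right)} = -3 - \left(2 + 8 D\right) = -5 - 8 D$)
$K = 166443$ ($K = \left(-5 - 3408\right) - -169856 = \left(-5 - 3408\right) + 169856 = -3413 + 169856 = 166443$)
$b{\left(X,H \right)} = -152 + X$ ($b{\left(X,H \right)} = X - 152 = -152 + X$)
$\frac{O{\left(482 \right)}}{b{\left(405,576 \right)}} + \frac{K}{-227031} = \frac{\left(-33\right) 482}{-152 + 405} + \frac{166443}{-227031} = - \frac{15906}{253} + 166443 \left(- \frac{1}{227031}\right) = \left(-15906\right) \frac{1}{253} - \frac{55481}{75677} = - \frac{1446}{23} - \frac{55481}{75677} = - \frac{110705005}{1740571}$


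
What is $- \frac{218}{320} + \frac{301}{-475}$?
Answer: $- \frac{19987}{15200} \approx -1.3149$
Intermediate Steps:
$- \frac{218}{320} + \frac{301}{-475} = \left(-218\right) \frac{1}{320} + 301 \left(- \frac{1}{475}\right) = - \frac{109}{160} - \frac{301}{475} = - \frac{19987}{15200}$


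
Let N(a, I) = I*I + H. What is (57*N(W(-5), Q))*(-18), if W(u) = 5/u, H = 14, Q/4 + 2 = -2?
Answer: -277020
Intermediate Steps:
Q = -16 (Q = -8 + 4*(-2) = -8 - 8 = -16)
N(a, I) = 14 + I² (N(a, I) = I*I + 14 = I² + 14 = 14 + I²)
(57*N(W(-5), Q))*(-18) = (57*(14 + (-16)²))*(-18) = (57*(14 + 256))*(-18) = (57*270)*(-18) = 15390*(-18) = -277020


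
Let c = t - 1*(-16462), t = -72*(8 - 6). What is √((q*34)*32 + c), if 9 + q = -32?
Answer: I*√28290 ≈ 168.2*I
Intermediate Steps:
t = -144 (t = -72*2 = -144)
q = -41 (q = -9 - 32 = -41)
c = 16318 (c = -144 - 1*(-16462) = -144 + 16462 = 16318)
√((q*34)*32 + c) = √(-41*34*32 + 16318) = √(-1394*32 + 16318) = √(-44608 + 16318) = √(-28290) = I*√28290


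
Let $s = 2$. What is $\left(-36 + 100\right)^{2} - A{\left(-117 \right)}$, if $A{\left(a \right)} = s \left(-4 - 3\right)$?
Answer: $4110$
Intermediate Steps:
$A{\left(a \right)} = -14$ ($A{\left(a \right)} = 2 \left(-4 - 3\right) = 2 \left(-7\right) = -14$)
$\left(-36 + 100\right)^{2} - A{\left(-117 \right)} = \left(-36 + 100\right)^{2} - -14 = 64^{2} + 14 = 4096 + 14 = 4110$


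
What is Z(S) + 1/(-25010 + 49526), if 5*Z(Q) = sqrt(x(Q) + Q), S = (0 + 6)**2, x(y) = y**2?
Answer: 1/24516 + 6*sqrt(37)/5 ≈ 7.2994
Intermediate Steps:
S = 36 (S = 6**2 = 36)
Z(Q) = sqrt(Q + Q**2)/5 (Z(Q) = sqrt(Q**2 + Q)/5 = sqrt(Q + Q**2)/5)
Z(S) + 1/(-25010 + 49526) = sqrt(36*(1 + 36))/5 + 1/(-25010 + 49526) = sqrt(36*37)/5 + 1/24516 = sqrt(1332)/5 + 1/24516 = (6*sqrt(37))/5 + 1/24516 = 6*sqrt(37)/5 + 1/24516 = 1/24516 + 6*sqrt(37)/5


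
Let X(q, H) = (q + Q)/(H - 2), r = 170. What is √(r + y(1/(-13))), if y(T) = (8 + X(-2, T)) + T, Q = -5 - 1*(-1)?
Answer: √275015/39 ≈ 13.447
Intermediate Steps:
Q = -4 (Q = -5 + 1 = -4)
X(q, H) = (-4 + q)/(-2 + H) (X(q, H) = (q - 4)/(H - 2) = (-4 + q)/(-2 + H))
y(T) = 8 + T - 6/(-2 + T) (y(T) = (8 + (-4 - 2)/(-2 + T)) + T = (8 - 6/(-2 + T)) + T = 8 + T - 6/(-2 + T))
√(r + y(1/(-13))) = √(170 + (-6 + (-2 + 1/(-13))*(8 + 1/(-13)))/(-2 + 1/(-13))) = √(170 + (-6 + (-2 - 1/13)*(8 - 1/13))/(-2 - 1/13)) = √(170 + (-6 - 27/13*103/13)/(-27/13)) = √(170 - 13*(-6 - 2781/169)/27) = √(170 - 13/27*(-3795/169)) = √(170 + 1265/117) = √(21155/117) = √275015/39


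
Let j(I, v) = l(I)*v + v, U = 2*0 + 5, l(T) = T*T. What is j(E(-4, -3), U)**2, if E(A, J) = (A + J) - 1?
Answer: 105625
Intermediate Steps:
E(A, J) = -1 + A + J
l(T) = T**2
U = 5 (U = 0 + 5 = 5)
j(I, v) = v + v*I**2 (j(I, v) = I**2*v + v = v*I**2 + v = v + v*I**2)
j(E(-4, -3), U)**2 = (5*(1 + (-1 - 4 - 3)**2))**2 = (5*(1 + (-8)**2))**2 = (5*(1 + 64))**2 = (5*65)**2 = 325**2 = 105625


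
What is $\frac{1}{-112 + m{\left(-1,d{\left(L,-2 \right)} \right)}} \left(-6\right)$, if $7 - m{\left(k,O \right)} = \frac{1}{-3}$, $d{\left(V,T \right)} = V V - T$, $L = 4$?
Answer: $\frac{9}{157} \approx 0.057325$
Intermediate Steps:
$d{\left(V,T \right)} = V^{2} - T$
$m{\left(k,O \right)} = \frac{22}{3}$ ($m{\left(k,O \right)} = 7 - \frac{1}{-3} = 7 - - \frac{1}{3} = 7 + \frac{1}{3} = \frac{22}{3}$)
$\frac{1}{-112 + m{\left(-1,d{\left(L,-2 \right)} \right)}} \left(-6\right) = \frac{1}{-112 + \frac{22}{3}} \left(-6\right) = \frac{1}{- \frac{314}{3}} \left(-6\right) = \left(- \frac{3}{314}\right) \left(-6\right) = \frac{9}{157}$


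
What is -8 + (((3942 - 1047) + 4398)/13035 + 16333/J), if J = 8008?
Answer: -17083977/3163160 ≈ -5.4009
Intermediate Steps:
-8 + (((3942 - 1047) + 4398)/13035 + 16333/J) = -8 + (((3942 - 1047) + 4398)/13035 + 16333/8008) = -8 + ((2895 + 4398)*(1/13035) + 16333*(1/8008)) = -8 + (7293*(1/13035) + 16333/8008) = -8 + (221/395 + 16333/8008) = -8 + 8221303/3163160 = -17083977/3163160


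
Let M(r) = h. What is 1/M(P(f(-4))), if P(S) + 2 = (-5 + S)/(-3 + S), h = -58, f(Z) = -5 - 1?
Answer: -1/58 ≈ -0.017241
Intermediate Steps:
f(Z) = -6
P(S) = -2 + (-5 + S)/(-3 + S)
M(r) = -58
1/M(P(f(-4))) = 1/(-58) = -1/58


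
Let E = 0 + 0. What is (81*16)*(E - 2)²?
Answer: 5184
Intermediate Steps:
E = 0
(81*16)*(E - 2)² = (81*16)*(0 - 2)² = 1296*(-2)² = 1296*4 = 5184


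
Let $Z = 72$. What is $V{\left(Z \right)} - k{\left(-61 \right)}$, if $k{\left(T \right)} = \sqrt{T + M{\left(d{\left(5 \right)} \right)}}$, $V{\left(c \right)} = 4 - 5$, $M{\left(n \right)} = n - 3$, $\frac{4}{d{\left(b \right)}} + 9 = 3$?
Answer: $-1 - \frac{i \sqrt{582}}{3} \approx -1.0 - 8.0416 i$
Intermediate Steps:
$d{\left(b \right)} = - \frac{2}{3}$ ($d{\left(b \right)} = \frac{4}{-9 + 3} = \frac{4}{-6} = 4 \left(- \frac{1}{6}\right) = - \frac{2}{3}$)
$M{\left(n \right)} = -3 + n$
$V{\left(c \right)} = -1$ ($V{\left(c \right)} = 4 - 5 = -1$)
$k{\left(T \right)} = \sqrt{- \frac{11}{3} + T}$ ($k{\left(T \right)} = \sqrt{T - \frac{11}{3}} = \sqrt{- \frac{11}{3} + T}$)
$V{\left(Z \right)} - k{\left(-61 \right)} = -1 - \frac{\sqrt{-33 + 9 \left(-61\right)}}{3} = -1 - \frac{\sqrt{-33 - 549}}{3} = -1 - \frac{\sqrt{-582}}{3} = -1 - \frac{i \sqrt{582}}{3}$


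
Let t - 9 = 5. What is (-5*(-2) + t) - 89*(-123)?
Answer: 10971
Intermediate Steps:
t = 14 (t = 9 + 5 = 14)
(-5*(-2) + t) - 89*(-123) = (-5*(-2) + 14) - 89*(-123) = (10 + 14) + 10947 = 24 + 10947 = 10971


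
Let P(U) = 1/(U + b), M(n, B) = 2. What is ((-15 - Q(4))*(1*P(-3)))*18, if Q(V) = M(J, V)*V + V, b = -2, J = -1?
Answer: 486/5 ≈ 97.200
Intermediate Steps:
P(U) = 1/(-2 + U) (P(U) = 1/(U - 2) = 1/(-2 + U))
Q(V) = 3*V (Q(V) = 2*V + V = 3*V)
((-15 - Q(4))*(1*P(-3)))*18 = ((-15 - 3*4)*(1/(-2 - 3)))*18 = ((-15 - 1*12)*(1/(-5)))*18 = ((-15 - 12)*(1*(-⅕)))*18 = -27*(-⅕)*18 = (27/5)*18 = 486/5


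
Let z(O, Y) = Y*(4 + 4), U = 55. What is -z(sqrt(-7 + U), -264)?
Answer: 2112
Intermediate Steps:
z(O, Y) = 8*Y (z(O, Y) = Y*8 = 8*Y)
-z(sqrt(-7 + U), -264) = -8*(-264) = -1*(-2112) = 2112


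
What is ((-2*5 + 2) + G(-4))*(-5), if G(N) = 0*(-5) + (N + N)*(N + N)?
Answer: -280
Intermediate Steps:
G(N) = 4*N² (G(N) = 0 + (2*N)*(2*N) = 0 + 4*N² = 4*N²)
((-2*5 + 2) + G(-4))*(-5) = ((-2*5 + 2) + 4*(-4)²)*(-5) = ((-10 + 2) + 4*16)*(-5) = (-8 + 64)*(-5) = 56*(-5) = -280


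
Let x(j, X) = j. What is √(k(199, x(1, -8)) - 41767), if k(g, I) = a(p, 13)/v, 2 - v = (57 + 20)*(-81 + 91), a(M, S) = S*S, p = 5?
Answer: 5*I*√3849267/48 ≈ 204.37*I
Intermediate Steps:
a(M, S) = S²
v = -768 (v = 2 - (57 + 20)*(-81 + 91) = 2 - 77*10 = 2 - 1*770 = 2 - 770 = -768)
k(g, I) = -169/768 (k(g, I) = 13²/(-768) = 169*(-1/768) = -169/768)
√(k(199, x(1, -8)) - 41767) = √(-169/768 - 41767) = √(-32077225/768) = 5*I*√3849267/48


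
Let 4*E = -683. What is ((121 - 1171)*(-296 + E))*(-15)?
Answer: -14702625/2 ≈ -7.3513e+6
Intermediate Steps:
E = -683/4 (E = (1/4)*(-683) = -683/4 ≈ -170.75)
((121 - 1171)*(-296 + E))*(-15) = ((121 - 1171)*(-296 - 683/4))*(-15) = -1050*(-1867/4)*(-15) = (980175/2)*(-15) = -14702625/2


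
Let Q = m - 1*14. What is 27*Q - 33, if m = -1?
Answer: -438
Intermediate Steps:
Q = -15 (Q = -1 - 1*14 = -1 - 14 = -15)
27*Q - 33 = 27*(-15) - 33 = -405 - 33 = -438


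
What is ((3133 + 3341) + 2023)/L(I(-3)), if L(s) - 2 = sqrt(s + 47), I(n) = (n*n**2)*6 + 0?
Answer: 16994/119 - 8497*I*sqrt(115)/119 ≈ 142.81 - 765.72*I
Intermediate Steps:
I(n) = 6*n**3 (I(n) = n**3*6 + 0 = 6*n**3 + 0 = 6*n**3)
L(s) = 2 + sqrt(47 + s) (L(s) = 2 + sqrt(s + 47) = 2 + sqrt(47 + s))
((3133 + 3341) + 2023)/L(I(-3)) = ((3133 + 3341) + 2023)/(2 + sqrt(47 + 6*(-3)**3)) = (6474 + 2023)/(2 + sqrt(47 + 6*(-27))) = 8497/(2 + sqrt(47 - 162)) = 8497/(2 + sqrt(-115)) = 8497/(2 + I*sqrt(115))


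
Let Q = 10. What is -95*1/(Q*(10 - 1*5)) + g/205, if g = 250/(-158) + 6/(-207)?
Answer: -852779/446982 ≈ -1.9079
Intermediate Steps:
g = -8783/5451 (g = 250*(-1/158) + 6*(-1/207) = -125/79 - 2/69 = -8783/5451 ≈ -1.6113)
-95*1/(Q*(10 - 1*5)) + g/205 = -95*1/(10*(10 - 1*5)) - 8783/5451/205 = -95*1/(10*(10 - 5)) - 8783/5451*1/205 = -95/(5*10) - 8783/1117455 = -95/50 - 8783/1117455 = -95*1/50 - 8783/1117455 = -19/10 - 8783/1117455 = -852779/446982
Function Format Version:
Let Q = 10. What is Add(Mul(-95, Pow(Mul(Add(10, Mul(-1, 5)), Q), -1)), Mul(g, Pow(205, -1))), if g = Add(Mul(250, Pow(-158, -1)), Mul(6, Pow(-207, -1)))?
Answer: Rational(-852779, 446982) ≈ -1.9079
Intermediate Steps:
g = Rational(-8783, 5451) (g = Add(Mul(250, Rational(-1, 158)), Mul(6, Rational(-1, 207))) = Add(Rational(-125, 79), Rational(-2, 69)) = Rational(-8783, 5451) ≈ -1.6113)
Add(Mul(-95, Pow(Mul(Add(10, Mul(-1, 5)), Q), -1)), Mul(g, Pow(205, -1))) = Add(Mul(-95, Pow(Mul(Add(10, Mul(-1, 5)), 10), -1)), Mul(Rational(-8783, 5451), Pow(205, -1))) = Add(Mul(-95, Pow(Mul(Add(10, -5), 10), -1)), Mul(Rational(-8783, 5451), Rational(1, 205))) = Add(Mul(-95, Pow(Mul(5, 10), -1)), Rational(-8783, 1117455)) = Add(Mul(-95, Pow(50, -1)), Rational(-8783, 1117455)) = Add(Mul(-95, Rational(1, 50)), Rational(-8783, 1117455)) = Add(Rational(-19, 10), Rational(-8783, 1117455)) = Rational(-852779, 446982)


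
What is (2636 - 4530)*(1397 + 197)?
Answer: -3019036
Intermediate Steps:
(2636 - 4530)*(1397 + 197) = -1894*1594 = -3019036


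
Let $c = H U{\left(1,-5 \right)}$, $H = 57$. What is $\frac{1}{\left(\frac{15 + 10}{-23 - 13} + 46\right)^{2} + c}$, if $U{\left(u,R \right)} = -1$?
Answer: $\frac{1296}{2586289} \approx 0.0005011$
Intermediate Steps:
$c = -57$ ($c = 57 \left(-1\right) = -57$)
$\frac{1}{\left(\frac{15 + 10}{-23 - 13} + 46\right)^{2} + c} = \frac{1}{\left(\frac{15 + 10}{-23 - 13} + 46\right)^{2} - 57} = \frac{1}{\left(\frac{25}{-36} + 46\right)^{2} - 57} = \frac{1}{\left(25 \left(- \frac{1}{36}\right) + 46\right)^{2} - 57} = \frac{1}{\left(- \frac{25}{36} + 46\right)^{2} - 57} = \frac{1}{\left(\frac{1631}{36}\right)^{2} - 57} = \frac{1}{\frac{2660161}{1296} - 57} = \frac{1}{\frac{2586289}{1296}} = \frac{1296}{2586289}$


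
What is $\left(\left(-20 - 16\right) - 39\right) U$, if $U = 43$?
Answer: $-3225$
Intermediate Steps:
$\left(\left(-20 - 16\right) - 39\right) U = \left(\left(-20 - 16\right) - 39\right) 43 = \left(-36 - 39\right) 43 = \left(-75\right) 43 = -3225$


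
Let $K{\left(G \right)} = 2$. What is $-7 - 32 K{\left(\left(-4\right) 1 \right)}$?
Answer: $-71$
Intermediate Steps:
$-7 - 32 K{\left(\left(-4\right) 1 \right)} = -7 - 64 = -71$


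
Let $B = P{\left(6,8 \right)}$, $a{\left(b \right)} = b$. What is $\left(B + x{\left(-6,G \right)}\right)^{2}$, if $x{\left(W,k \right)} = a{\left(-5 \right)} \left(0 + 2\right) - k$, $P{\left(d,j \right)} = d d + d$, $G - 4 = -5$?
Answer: $1089$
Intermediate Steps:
$G = -1$ ($G = 4 - 5 = -1$)
$P{\left(d,j \right)} = d + d^{2}$ ($P{\left(d,j \right)} = d^{2} + d = d + d^{2}$)
$B = 42$ ($B = 6 \left(1 + 6\right) = 6 \cdot 7 = 42$)
$x{\left(W,k \right)} = -10 - k$ ($x{\left(W,k \right)} = - 5 \left(0 + 2\right) - k = \left(-5\right) 2 - k = -10 - k$)
$\left(B + x{\left(-6,G \right)}\right)^{2} = \left(42 - 9\right)^{2} = 33^{2} = 1089$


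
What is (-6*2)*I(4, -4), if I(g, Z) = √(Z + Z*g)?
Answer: -24*I*√5 ≈ -53.666*I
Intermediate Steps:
(-6*2)*I(4, -4) = (-6*2)*√(-4*(1 + 4)) = -12*2*I*√5 = -24*I*√5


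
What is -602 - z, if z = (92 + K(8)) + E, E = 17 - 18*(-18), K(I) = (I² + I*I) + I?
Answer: -1171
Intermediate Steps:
K(I) = I + 2*I² (K(I) = (I² + I²) + I = 2*I² + I = I + 2*I²)
E = 341 (E = 17 + 324 = 341)
z = 569 (z = (92 + 8*(1 + 2*8)) + 341 = (92 + 8*(1 + 16)) + 341 = (92 + 8*17) + 341 = (92 + 136) + 341 = 228 + 341 = 569)
-602 - z = -602 - 1*569 = -602 - 569 = -1171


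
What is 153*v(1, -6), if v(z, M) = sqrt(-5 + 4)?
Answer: 153*I ≈ 153.0*I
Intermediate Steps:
v(z, M) = I (v(z, M) = sqrt(-1) = I)
153*v(1, -6) = 153*I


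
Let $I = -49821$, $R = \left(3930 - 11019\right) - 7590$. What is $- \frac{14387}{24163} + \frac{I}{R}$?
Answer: $\frac{330879350}{118229559} \approx 2.7986$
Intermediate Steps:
$R = -14679$ ($R = -7089 - 7590 = -14679$)
$- \frac{14387}{24163} + \frac{I}{R} = - \frac{14387}{24163} - \frac{49821}{-14679} = \left(-14387\right) \frac{1}{24163} - - \frac{16607}{4893} = - \frac{14387}{24163} + \frac{16607}{4893} = \frac{330879350}{118229559}$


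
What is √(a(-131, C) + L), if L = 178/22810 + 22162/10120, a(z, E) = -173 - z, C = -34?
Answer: I*√1325560376950315/5770930 ≈ 6.3089*I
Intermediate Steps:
L = 25365829/11541860 (L = 178*(1/22810) + 22162*(1/10120) = 89/11405 + 11081/5060 = 25365829/11541860 ≈ 2.1977)
√(a(-131, C) + L) = √((-173 - 1*(-131)) + 25365829/11541860) = √((-173 + 131) + 25365829/11541860) = √(-42 + 25365829/11541860) = √(-459392291/11541860) = I*√1325560376950315/5770930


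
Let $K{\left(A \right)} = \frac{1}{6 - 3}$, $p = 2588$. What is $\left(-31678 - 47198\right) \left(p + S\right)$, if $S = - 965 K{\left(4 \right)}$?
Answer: $-178759308$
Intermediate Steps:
$K{\left(A \right)} = \frac{1}{3}$
$S = - \frac{965}{3}$ ($S = \left(-965\right) \frac{1}{3} = - \frac{965}{3} \approx -321.67$)
$\left(-31678 - 47198\right) \left(p + S\right) = \left(-31678 - 47198\right) \left(2588 - \frac{965}{3}\right) = \left(-78876\right) \frac{6799}{3} = -178759308$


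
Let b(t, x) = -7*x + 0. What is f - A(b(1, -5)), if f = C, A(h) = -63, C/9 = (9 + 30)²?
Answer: 13752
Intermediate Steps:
b(t, x) = -7*x
C = 13689 (C = 9*(9 + 30)² = 9*39² = 9*1521 = 13689)
f = 13689
f - A(b(1, -5)) = 13689 - 1*(-63) = 13689 + 63 = 13752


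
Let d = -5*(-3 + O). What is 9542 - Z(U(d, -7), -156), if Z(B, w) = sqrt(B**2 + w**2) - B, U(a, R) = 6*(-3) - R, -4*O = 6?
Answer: 9531 - sqrt(24457) ≈ 9374.6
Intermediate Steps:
O = -3/2 (O = -1/4*6 = -3/2 ≈ -1.5000)
d = 45/2 (d = -5*(-3 - 3/2) = -5*(-9/2) = 45/2 ≈ 22.500)
U(a, R) = -18 - R
9542 - Z(U(d, -7), -156) = 9542 - (sqrt((-18 - 1*(-7))**2 + (-156)**2) - (-18 - 1*(-7))) = 9542 - (sqrt((-18 + 7)**2 + 24336) - (-18 + 7)) = 9542 - (sqrt((-11)**2 + 24336) - 1*(-11)) = 9542 - (sqrt(121 + 24336) + 11) = 9542 - (sqrt(24457) + 11) = 9542 - (11 + sqrt(24457)) = 9542 + (-11 - sqrt(24457)) = 9531 - sqrt(24457)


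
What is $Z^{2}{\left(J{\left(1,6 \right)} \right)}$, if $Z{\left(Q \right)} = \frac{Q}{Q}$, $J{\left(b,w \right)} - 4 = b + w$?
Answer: $1$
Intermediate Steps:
$J{\left(b,w \right)} = 4 + b + w$ ($J{\left(b,w \right)} = 4 + \left(b + w\right) = 4 + b + w$)
$Z{\left(Q \right)} = 1$
$Z^{2}{\left(J{\left(1,6 \right)} \right)} = 1^{2} = 1$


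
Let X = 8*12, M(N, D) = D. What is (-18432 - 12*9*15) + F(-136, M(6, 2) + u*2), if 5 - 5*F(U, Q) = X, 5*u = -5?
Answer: -100351/5 ≈ -20070.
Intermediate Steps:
u = -1 (u = (⅕)*(-5) = -1)
X = 96
F(U, Q) = -91/5 (F(U, Q) = 1 - ⅕*96 = 1 - 96/5 = -91/5)
(-18432 - 12*9*15) + F(-136, M(6, 2) + u*2) = (-18432 - 12*9*15) - 91/5 = (-18432 - 108*15) - 91/5 = (-18432 - 1620) - 91/5 = -20052 - 91/5 = -100351/5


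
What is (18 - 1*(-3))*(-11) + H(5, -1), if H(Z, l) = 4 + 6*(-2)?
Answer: -239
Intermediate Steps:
H(Z, l) = -8 (H(Z, l) = 4 - 12 = -8)
(18 - 1*(-3))*(-11) + H(5, -1) = (18 - 1*(-3))*(-11) - 8 = (18 + 3)*(-11) - 8 = 21*(-11) - 8 = -231 - 8 = -239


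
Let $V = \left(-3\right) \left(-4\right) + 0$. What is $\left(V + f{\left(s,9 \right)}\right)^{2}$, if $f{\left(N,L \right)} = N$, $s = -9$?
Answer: $9$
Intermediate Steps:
$V = 12$ ($V = 12 + 0 = 12$)
$\left(V + f{\left(s,9 \right)}\right)^{2} = \left(12 - 9\right)^{2} = 3^{2} = 9$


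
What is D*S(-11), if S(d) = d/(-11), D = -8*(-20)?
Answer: 160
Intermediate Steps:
D = 160
S(d) = -d/11 (S(d) = d*(-1/11) = -d/11)
D*S(-11) = 160*(-1/11*(-11)) = 160*1 = 160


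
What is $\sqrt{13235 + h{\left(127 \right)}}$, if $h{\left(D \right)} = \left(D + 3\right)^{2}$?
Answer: $7 \sqrt{615} \approx 173.59$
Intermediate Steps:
$h{\left(D \right)} = \left(3 + D\right)^{2}$
$\sqrt{13235 + h{\left(127 \right)}} = \sqrt{13235 + \left(3 + 127\right)^{2}} = \sqrt{13235 + 130^{2}} = \sqrt{13235 + 16900} = \sqrt{30135} = 7 \sqrt{615}$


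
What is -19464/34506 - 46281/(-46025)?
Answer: 116856931/264689775 ≈ 0.44149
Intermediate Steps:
-19464/34506 - 46281/(-46025) = -19464*1/34506 - 46281*(-1/46025) = -3244/5751 + 46281/46025 = 116856931/264689775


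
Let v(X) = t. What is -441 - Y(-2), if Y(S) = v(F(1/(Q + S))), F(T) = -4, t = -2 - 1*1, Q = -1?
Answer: -438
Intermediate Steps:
t = -3 (t = -2 - 1 = -3)
v(X) = -3
Y(S) = -3
-441 - Y(-2) = -441 - 1*(-3) = -441 + 3 = -438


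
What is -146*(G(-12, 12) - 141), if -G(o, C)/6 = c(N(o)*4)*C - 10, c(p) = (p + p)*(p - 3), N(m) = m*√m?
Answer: -581259726 + 6054912*I*√3 ≈ -5.8126e+8 + 1.0487e+7*I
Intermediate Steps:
N(m) = m^(3/2)
c(p) = 2*p*(-3 + p) (c(p) = (2*p)*(-3 + p) = 2*p*(-3 + p))
G(o, C) = 60 - 48*C*o^(3/2)*(-3 + 4*o^(3/2)) (G(o, C) = -6*((2*(o^(3/2)*4)*(-3 + o^(3/2)*4))*C - 10) = -6*((2*(4*o^(3/2))*(-3 + 4*o^(3/2)))*C - 10) = -6*((8*o^(3/2)*(-3 + 4*o^(3/2)))*C - 10) = -6*(8*C*o^(3/2)*(-3 + 4*o^(3/2)) - 10) = -6*(-10 + 8*C*o^(3/2)*(-3 + 4*o^(3/2))) = 60 - 48*C*o^(3/2)*(-3 + 4*o^(3/2)))
-146*(G(-12, 12) - 141) = -146*((60 - 192*12*(-12)³ + 144*12*(-12)^(3/2)) - 141) = -146*((60 - 192*12*(-1728) + 144*12*(-24*I*√3)) - 141) = -146*((60 + 3981312 - 41472*I*√3) - 141) = -146*((3981372 - 41472*I*√3) - 141) = -146*(3981231 - 41472*I*√3) = -581259726 + 6054912*I*√3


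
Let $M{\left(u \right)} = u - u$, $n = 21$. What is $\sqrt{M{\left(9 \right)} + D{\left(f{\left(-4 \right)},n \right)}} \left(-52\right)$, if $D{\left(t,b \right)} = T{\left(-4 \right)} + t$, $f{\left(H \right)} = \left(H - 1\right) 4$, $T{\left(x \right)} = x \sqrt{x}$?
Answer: $- 104 \sqrt{-5 - 2 i} \approx -45.64 + 236.99 i$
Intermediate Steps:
$T{\left(x \right)} = x^{\frac{3}{2}}$
$M{\left(u \right)} = 0$
$f{\left(H \right)} = -4 + 4 H$ ($f{\left(H \right)} = \left(-1 + H\right) 4 = -4 + 4 H$)
$D{\left(t,b \right)} = t - 8 i$ ($D{\left(t,b \right)} = \left(-4\right)^{\frac{3}{2}} + t = - 8 i + t = t - 8 i$)
$\sqrt{M{\left(9 \right)} + D{\left(f{\left(-4 \right)},n \right)}} \left(-52\right) = \sqrt{0 + \left(\left(-4 + 4 \left(-4\right)\right) - 8 i\right)} \left(-52\right) = \sqrt{0 - \left(20 + 8 i\right)} \left(-52\right) = \sqrt{-20 - 8 i} \left(-52\right) = - 52 \sqrt{-20 - 8 i}$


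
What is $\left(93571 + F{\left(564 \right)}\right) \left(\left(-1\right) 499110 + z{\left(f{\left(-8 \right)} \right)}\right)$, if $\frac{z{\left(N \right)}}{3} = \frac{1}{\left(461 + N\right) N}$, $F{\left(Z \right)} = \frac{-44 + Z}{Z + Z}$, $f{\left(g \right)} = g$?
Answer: $- \frac{994341904970557}{21291} \approx -4.6702 \cdot 10^{10}$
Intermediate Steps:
$F{\left(Z \right)} = \frac{-44 + Z}{2 Z}$
$z{\left(N \right)} = \frac{3}{N \left(461 + N\right)}$ ($z{\left(N \right)} = 3 \frac{1}{\left(461 + N\right) N} = 3 \frac{1}{N \left(461 + N\right)} = \frac{3}{N \left(461 + N\right)}$)
$\left(93571 + F{\left(564 \right)}\right) \left(\left(-1\right) 499110 + z{\left(f{\left(-8 \right)} \right)}\right) = \left(93571 + \frac{-44 + 564}{2 \cdot 564}\right) \left(\left(-1\right) 499110 + \frac{3}{\left(-8\right) \left(461 - 8\right)}\right) = \left(93571 + \frac{1}{2} \cdot \frac{1}{564} \cdot 520\right) \left(-499110 + 3 \left(- \frac{1}{8}\right) \frac{1}{453}\right) = \left(93571 + \frac{65}{141}\right) \left(-499110 + 3 \left(- \frac{1}{8}\right) \frac{1}{453}\right) = \frac{13193576 \left(-499110 - \frac{1}{1208}\right)}{141} = \frac{13193576}{141} \left(- \frac{602924881}{1208}\right) = - \frac{994341904970557}{21291}$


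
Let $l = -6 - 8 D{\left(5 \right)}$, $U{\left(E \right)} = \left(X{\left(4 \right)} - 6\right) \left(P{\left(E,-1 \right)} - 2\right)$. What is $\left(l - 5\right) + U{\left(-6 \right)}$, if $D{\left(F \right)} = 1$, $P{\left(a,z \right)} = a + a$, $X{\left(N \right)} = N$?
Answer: $9$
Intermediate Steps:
$P{\left(a,z \right)} = 2 a$
$U{\left(E \right)} = 4 - 4 E$ ($U{\left(E \right)} = \left(4 - 6\right) \left(2 E - 2\right) = - 2 \left(-2 + 2 E\right) = 4 - 4 E$)
$l = -14$ ($l = -6 - 8 = -14$)
$\left(l - 5\right) + U{\left(-6 \right)} = \left(-14 - 5\right) + \left(4 - -24\right) = -19 + \left(4 + 24\right) = -19 + 28 = 9$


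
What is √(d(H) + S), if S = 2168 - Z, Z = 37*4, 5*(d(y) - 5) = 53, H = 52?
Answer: √50890/5 ≈ 45.118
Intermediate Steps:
d(y) = 78/5 (d(y) = 5 + (⅕)*53 = 5 + 53/5 = 78/5)
Z = 148
S = 2020 (S = 2168 - 1*148 = 2168 - 148 = 2020)
√(d(H) + S) = √(78/5 + 2020) = √(10178/5) = √50890/5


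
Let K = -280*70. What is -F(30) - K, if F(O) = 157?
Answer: 19443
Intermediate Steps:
K = -19600
-F(30) - K = -1*157 - 1*(-19600) = -157 + 19600 = 19443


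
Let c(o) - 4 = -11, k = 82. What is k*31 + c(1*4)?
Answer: 2535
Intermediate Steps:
c(o) = -7 (c(o) = 4 - 11 = -7)
k*31 + c(1*4) = 82*31 - 7 = 2542 - 7 = 2535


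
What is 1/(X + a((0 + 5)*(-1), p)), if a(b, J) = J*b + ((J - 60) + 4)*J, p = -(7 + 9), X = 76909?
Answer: 1/78141 ≈ 1.2797e-5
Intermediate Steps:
p = -16 (p = -1*16 = -16)
a(b, J) = J*b + J*(-56 + J) (a(b, J) = J*b + ((-60 + J) + 4)*J = J*b + (-56 + J)*J = J*b + J*(-56 + J))
1/(X + a((0 + 5)*(-1), p)) = 1/(76909 - 16*(-56 - 16 + (0 + 5)*(-1))) = 1/(76909 - 16*(-56 - 16 + 5*(-1))) = 1/(76909 - 16*(-56 - 16 - 5)) = 1/(76909 - 16*(-77)) = 1/(76909 + 1232) = 1/78141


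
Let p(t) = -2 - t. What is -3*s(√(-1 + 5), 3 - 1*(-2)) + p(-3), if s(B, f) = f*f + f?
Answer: -89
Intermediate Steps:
s(B, f) = f + f² (s(B, f) = f² + f = f + f²)
-3*s(√(-1 + 5), 3 - 1*(-2)) + p(-3) = -3*(3 - 1*(-2))*(1 + (3 - 1*(-2))) + (-2 - 1*(-3)) = -3*(3 + 2)*(1 + (3 + 2)) + (-2 + 3) = -15*(1 + 5) + 1 = -15*6 + 1 = -3*30 + 1 = -90 + 1 = -89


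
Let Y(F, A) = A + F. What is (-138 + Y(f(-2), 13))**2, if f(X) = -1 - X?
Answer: 15376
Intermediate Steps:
(-138 + Y(f(-2), 13))**2 = (-138 + (13 + (-1 - 1*(-2))))**2 = (-138 + (13 + (-1 + 2)))**2 = (-138 + (13 + 1))**2 = (-138 + 14)**2 = (-124)**2 = 15376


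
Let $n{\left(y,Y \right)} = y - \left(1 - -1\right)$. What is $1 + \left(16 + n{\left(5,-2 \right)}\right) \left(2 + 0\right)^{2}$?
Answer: $77$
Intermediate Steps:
$n{\left(y,Y \right)} = -2 + y$ ($n{\left(y,Y \right)} = y - \left(1 + 1\right) = y - 2 = -2 + y$)
$1 + \left(16 + n{\left(5,-2 \right)}\right) \left(2 + 0\right)^{2} = 1 + \left(16 + \left(-2 + 5\right)\right) \left(2 + 0\right)^{2} = 1 + \left(16 + 3\right) 2^{2} = 1 + 19 \cdot 4 = 1 + 76 = 77$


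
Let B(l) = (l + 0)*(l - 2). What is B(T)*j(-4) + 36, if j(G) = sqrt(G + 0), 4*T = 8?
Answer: 36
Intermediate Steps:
T = 2 (T = (1/4)*8 = 2)
B(l) = l*(-2 + l)
j(G) = sqrt(G)
B(T)*j(-4) + 36 = (2*(-2 + 2))*sqrt(-4) + 36 = (2*0)*(2*I) + 36 = 0*(2*I) + 36 = 0 + 36 = 36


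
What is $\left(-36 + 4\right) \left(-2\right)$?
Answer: $64$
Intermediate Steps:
$\left(-36 + 4\right) \left(-2\right) = \left(-32\right) \left(-2\right) = 64$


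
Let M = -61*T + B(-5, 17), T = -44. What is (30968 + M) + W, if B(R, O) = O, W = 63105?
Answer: 96774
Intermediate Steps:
M = 2701 (M = -61*(-44) + 17 = 2684 + 17 = 2701)
(30968 + M) + W = (30968 + 2701) + 63105 = 33669 + 63105 = 96774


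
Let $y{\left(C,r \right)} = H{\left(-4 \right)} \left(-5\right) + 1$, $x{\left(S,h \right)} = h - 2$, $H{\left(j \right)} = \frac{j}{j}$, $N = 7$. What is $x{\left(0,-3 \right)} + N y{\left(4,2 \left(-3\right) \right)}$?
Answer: $-33$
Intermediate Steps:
$H{\left(j \right)} = 1$
$x{\left(S,h \right)} = -2 + h$
$y{\left(C,r \right)} = -4$ ($y{\left(C,r \right)} = 1 \left(-5\right) + 1 = -5 + 1 = -4$)
$x{\left(0,-3 \right)} + N y{\left(4,2 \left(-3\right) \right)} = \left(-2 - 3\right) + 7 \left(-4\right) = -5 - 28 = -33$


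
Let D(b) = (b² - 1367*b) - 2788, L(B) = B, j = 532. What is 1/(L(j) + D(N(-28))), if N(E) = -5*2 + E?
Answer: 1/51134 ≈ 1.9556e-5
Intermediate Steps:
N(E) = -10 + E
D(b) = -2788 + b² - 1367*b
1/(L(j) + D(N(-28))) = 1/(532 + (-2788 + (-10 - 28)² - 1367*(-10 - 28))) = 1/(532 + (-2788 + (-38)² - 1367*(-38))) = 1/(532 + (-2788 + 1444 + 51946)) = 1/(532 + 50602) = 1/51134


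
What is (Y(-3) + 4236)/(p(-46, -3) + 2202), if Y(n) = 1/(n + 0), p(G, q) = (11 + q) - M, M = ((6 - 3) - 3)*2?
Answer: 12707/6630 ≈ 1.9166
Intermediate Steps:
M = 0 (M = (3 - 3)*2 = 0*2 = 0)
p(G, q) = 11 + q (p(G, q) = (11 + q) - 1*0 = (11 + q) + 0 = 11 + q)
Y(n) = 1/n
(Y(-3) + 4236)/(p(-46, -3) + 2202) = (1/(-3) + 4236)/((11 - 3) + 2202) = (-1/3 + 4236)/(8 + 2202) = (12707/3)/2210 = (12707/3)*(1/2210) = 12707/6630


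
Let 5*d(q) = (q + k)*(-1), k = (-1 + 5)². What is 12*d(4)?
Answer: -48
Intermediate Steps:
k = 16 (k = 4² = 16)
d(q) = -16/5 - q/5 (d(q) = ((q + 16)*(-1))/5 = ((16 + q)*(-1))/5 = (-16 - q)/5 = -16/5 - q/5)
12*d(4) = 12*(-16/5 - ⅕*4) = 12*(-16/5 - ⅘) = 12*(-4) = -48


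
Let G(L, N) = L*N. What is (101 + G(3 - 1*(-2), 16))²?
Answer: 32761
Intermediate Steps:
(101 + G(3 - 1*(-2), 16))² = (101 + (3 - 1*(-2))*16)² = (101 + (3 + 2)*16)² = (101 + 5*16)² = (101 + 80)² = 181² = 32761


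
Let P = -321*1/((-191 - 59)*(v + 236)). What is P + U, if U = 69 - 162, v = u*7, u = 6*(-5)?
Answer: -604179/6500 ≈ -92.951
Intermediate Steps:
u = -30
v = -210 (v = -30*7 = -210)
U = -93
P = 321/6500 (P = -321*1/((-210 + 236)*(-191 - 59)) = -321/(26*(-250)) = -321/(-6500) = -321*(-1/6500) = 321/6500 ≈ 0.049385)
P + U = 321/6500 - 93 = -604179/6500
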